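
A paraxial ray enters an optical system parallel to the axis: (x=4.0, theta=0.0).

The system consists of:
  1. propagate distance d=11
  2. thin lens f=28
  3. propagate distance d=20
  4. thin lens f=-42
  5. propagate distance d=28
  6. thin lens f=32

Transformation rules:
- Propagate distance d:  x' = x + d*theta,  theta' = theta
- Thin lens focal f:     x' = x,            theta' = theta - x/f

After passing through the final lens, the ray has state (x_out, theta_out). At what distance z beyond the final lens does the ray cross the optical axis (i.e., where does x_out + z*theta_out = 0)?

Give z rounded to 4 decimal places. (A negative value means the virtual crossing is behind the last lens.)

Answer: -41.7627

Derivation:
Initial: x=4.0000 theta=0.0000
After 1 (propagate distance d=11): x=4.0000 theta=0.0000
After 2 (thin lens f=28): x=4.0000 theta=-1/7 (≈-0.1429)
After 3 (propagate distance d=20): x=8/7 (≈1.1429) theta=-1/7 (≈-0.1429)
After 4 (thin lens f=-42): x=8/7 (≈1.1429) theta=-17/147 (≈-0.1156)
After 5 (propagate distance d=28): x=-44/21 (≈-2.0952) theta=-17/147 (≈-0.1156)
After 6 (thin lens f=32): x=-44/21 (≈-2.0952) theta=-59/1176 (≈-0.0502)
z_focus = -x_out/theta_out = -(-44/21)/(-59/1176) = -2464/59 ≈ -41.7627
Rounded to 4 decimal places: z = -41.7627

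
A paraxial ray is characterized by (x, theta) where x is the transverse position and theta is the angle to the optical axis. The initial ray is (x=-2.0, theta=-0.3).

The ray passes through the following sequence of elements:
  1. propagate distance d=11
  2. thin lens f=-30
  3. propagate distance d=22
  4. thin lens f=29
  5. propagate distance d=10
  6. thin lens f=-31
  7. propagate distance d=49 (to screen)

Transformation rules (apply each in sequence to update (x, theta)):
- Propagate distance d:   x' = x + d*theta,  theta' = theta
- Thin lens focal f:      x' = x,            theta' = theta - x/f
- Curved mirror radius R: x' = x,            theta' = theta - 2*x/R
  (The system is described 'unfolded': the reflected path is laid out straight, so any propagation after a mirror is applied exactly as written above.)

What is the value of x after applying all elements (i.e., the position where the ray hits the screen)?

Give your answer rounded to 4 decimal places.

Initial: x=-2.0000 theta=-0.3000
After 1 (propagate distance d=11): x=-5.3000 theta=-0.3000
After 2 (thin lens f=-30): x=-5.3000 theta=-143/300 (≈-0.4767)
After 3 (propagate distance d=22): x=-1184/75 (≈-15.7867) theta=-143/300 (≈-0.4767)
After 4 (thin lens f=29): x=-1184/75 (≈-15.7867) theta=589/8700 (≈0.0677)
After 5 (propagate distance d=10): x=-21909/1450 (≈-15.1097) theta=589/8700 (≈0.0677)
After 6 (thin lens f=-31): x=-21909/1450 (≈-15.1097) theta=-22639/53940 (≈-0.4197)
After 7 (propagate distance d=49 (to screen)): x=-9621629/269700 (≈-35.6753) theta=-22639/53940 (≈-0.4197)
Rounded to 4 decimal places: x = -35.6753

Answer: -35.6753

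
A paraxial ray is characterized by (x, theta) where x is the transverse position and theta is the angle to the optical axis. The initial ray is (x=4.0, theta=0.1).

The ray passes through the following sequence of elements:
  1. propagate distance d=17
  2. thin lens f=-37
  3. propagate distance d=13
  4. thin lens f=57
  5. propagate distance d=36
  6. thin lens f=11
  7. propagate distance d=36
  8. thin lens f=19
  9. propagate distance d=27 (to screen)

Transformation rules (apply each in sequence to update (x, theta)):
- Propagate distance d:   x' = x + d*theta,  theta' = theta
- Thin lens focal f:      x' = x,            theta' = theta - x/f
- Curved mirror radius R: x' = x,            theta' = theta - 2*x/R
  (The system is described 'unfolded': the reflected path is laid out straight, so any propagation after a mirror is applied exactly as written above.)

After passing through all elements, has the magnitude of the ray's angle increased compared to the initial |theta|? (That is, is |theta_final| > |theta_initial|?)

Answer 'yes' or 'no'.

Answer: yes

Derivation:
Initial: x=4.0000 theta=0.1000
After 1 (propagate distance d=17): x=5.7000 theta=0.1000
After 2 (thin lens f=-37): x=5.7000 theta=47/185 (≈0.2541)
After 3 (propagate distance d=13): x=3331/370 (≈9.0027) theta=47/185 (≈0.2541)
After 4 (thin lens f=57): x=3331/370 (≈9.0027) theta=2027/21090 (≈0.0961)
After 5 (propagate distance d=36): x=87613/7030 (≈12.4627) theta=2027/21090 (≈0.0961)
After 6 (thin lens f=11): x=87613/7030 (≈12.4627) theta=-120271/115995 (≈-1.0369)
After 7 (propagate distance d=36): x=-1922761/77330 (≈-24.8644) theta=-120271/115995 (≈-1.0369)
After 8 (thin lens f=19): x=-1922761/77330 (≈-24.8644) theta=239597/881562 (≈0.2718)
After 9 (propagate distance d=27 (to screen)): x=-347981/19855 (≈-17.5261) theta=239597/881562 (≈0.2718)
|theta_initial|=0.1000 |theta_final|=239597/881562 (≈0.2718) -> increased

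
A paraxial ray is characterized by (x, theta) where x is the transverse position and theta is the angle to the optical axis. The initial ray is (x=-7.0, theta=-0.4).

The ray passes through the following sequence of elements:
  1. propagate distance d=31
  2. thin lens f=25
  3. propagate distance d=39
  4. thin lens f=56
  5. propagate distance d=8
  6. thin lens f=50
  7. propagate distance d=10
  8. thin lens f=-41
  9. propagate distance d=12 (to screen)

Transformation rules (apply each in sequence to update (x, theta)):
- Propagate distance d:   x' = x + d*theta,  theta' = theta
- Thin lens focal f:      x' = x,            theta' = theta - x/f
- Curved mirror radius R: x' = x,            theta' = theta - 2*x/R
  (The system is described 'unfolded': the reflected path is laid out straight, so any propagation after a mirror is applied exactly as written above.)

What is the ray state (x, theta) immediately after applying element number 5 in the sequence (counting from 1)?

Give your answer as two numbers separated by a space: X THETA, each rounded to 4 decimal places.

Initial: x=-7.0000 theta=-0.4000
After 1 (propagate distance d=31): x=-19.4000 theta=-0.4000
After 2 (thin lens f=25): x=-19.4000 theta=0.3760
After 3 (propagate distance d=39): x=-4.7360 theta=0.3760
After 4 (thin lens f=56): x=-4.7360 theta=403/875 (≈0.4606)
After 5 (propagate distance d=8): x=-184/175 (≈-1.0514) theta=403/875 (≈0.4606)
Rounded to 4 decimal places: x = -1.0514, theta = 0.4606

Answer: -1.0514 0.4606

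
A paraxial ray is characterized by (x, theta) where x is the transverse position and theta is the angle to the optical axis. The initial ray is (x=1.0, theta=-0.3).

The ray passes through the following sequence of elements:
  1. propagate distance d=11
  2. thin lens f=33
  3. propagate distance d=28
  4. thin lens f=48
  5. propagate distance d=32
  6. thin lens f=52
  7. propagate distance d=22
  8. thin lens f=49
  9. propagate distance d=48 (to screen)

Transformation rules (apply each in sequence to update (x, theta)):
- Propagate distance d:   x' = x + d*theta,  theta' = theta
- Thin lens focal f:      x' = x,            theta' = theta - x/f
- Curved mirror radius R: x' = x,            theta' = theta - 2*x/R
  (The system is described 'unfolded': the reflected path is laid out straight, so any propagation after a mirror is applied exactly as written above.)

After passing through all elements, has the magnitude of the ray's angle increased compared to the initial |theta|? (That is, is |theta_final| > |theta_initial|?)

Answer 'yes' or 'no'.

Initial: x=1.0000 theta=-0.3000
After 1 (propagate distance d=11): x=-2.3000 theta=-0.3000
After 2 (thin lens f=33): x=-2.3000 theta=-38/165 (≈-0.2303)
After 3 (propagate distance d=28): x=-2887/330 (≈-8.7485) theta=-38/165 (≈-0.2303)
After 4 (thin lens f=48): x=-2887/330 (≈-8.7485) theta=-761/15840 (≈-0.0480)
After 5 (propagate distance d=32): x=-10183/990 (≈-10.2859) theta=-761/15840 (≈-0.0480)
After 6 (thin lens f=52): x=-10183/990 (≈-10.2859) theta=30839/205920 (≈0.1498)
After 7 (propagate distance d=22): x=-719803/102960 (≈-6.9911) theta=30839/205920 (≈0.1498)
After 8 (thin lens f=49): x=-719803/102960 (≈-6.9911) theta=38321/131040 (≈0.2924)
After 9 (propagate distance d=48 (to screen)): x=5078123/720720 (≈7.0459) theta=38321/131040 (≈0.2924)
|theta_initial|=0.3000 |theta_final|=38321/131040 (≈0.2924) -> not increased

Answer: no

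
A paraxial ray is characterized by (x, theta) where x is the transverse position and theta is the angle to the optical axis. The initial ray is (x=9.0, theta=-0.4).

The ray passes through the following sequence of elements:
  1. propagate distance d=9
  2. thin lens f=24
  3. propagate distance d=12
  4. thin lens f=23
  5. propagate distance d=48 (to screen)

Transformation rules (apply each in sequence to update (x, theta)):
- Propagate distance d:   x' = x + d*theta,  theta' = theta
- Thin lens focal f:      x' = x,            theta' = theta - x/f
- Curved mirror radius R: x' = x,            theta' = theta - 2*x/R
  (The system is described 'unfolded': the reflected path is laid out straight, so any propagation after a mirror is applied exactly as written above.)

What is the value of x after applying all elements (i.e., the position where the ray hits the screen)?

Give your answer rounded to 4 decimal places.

Initial: x=9.0000 theta=-0.4000
After 1 (propagate distance d=9): x=5.4000 theta=-0.4000
After 2 (thin lens f=24): x=5.4000 theta=-0.6250
After 3 (propagate distance d=12): x=-2.1000 theta=-0.6250
After 4 (thin lens f=23): x=-2.1000 theta=-491/920 (≈-0.5337)
After 5 (propagate distance d=48 (to screen)): x=-1275/46 (≈-27.7174) theta=-491/920 (≈-0.5337)
Rounded to 4 decimal places: x = -27.7174

Answer: -27.7174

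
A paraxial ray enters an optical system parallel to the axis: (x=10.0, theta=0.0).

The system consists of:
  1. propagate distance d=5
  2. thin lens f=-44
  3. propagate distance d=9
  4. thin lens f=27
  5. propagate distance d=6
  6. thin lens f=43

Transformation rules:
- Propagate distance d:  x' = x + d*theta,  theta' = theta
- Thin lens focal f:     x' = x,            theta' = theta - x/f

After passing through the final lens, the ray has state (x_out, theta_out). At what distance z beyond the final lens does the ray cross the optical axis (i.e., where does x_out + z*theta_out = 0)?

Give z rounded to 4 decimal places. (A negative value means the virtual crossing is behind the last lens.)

Initial: x=10.0000 theta=0.0000
After 1 (propagate distance d=5): x=10.0000 theta=0.0000
After 2 (thin lens f=-44): x=10.0000 theta=5/22 (≈0.2273)
After 3 (propagate distance d=9): x=265/22 (≈12.0455) theta=5/22 (≈0.2273)
After 4 (thin lens f=27): x=265/22 (≈12.0455) theta=-65/297 (≈-0.2189)
After 5 (propagate distance d=6): x=2125/198 (≈10.7323) theta=-65/297 (≈-0.2189)
After 6 (thin lens f=43): x=2125/198 (≈10.7323) theta=-11965/25542 (≈-0.4684)
z_focus = -x_out/theta_out = -(2125/198)/(-11965/25542) = 54825/2393 ≈ 22.9106
Rounded to 4 decimal places: z = 22.9106

Answer: 22.9106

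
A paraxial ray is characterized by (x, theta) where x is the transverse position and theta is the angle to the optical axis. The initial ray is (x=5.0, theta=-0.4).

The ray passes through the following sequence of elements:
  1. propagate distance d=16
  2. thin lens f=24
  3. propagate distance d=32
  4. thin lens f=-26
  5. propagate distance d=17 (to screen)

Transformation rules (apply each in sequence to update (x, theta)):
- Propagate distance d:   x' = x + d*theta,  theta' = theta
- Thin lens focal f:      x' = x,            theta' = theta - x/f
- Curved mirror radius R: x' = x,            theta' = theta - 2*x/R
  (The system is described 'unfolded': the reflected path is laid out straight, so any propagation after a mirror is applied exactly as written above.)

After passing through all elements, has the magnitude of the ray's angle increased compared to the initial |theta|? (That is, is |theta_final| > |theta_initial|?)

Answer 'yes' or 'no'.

Initial: x=5.0000 theta=-0.4000
After 1 (propagate distance d=16): x=-1.4000 theta=-0.4000
After 2 (thin lens f=24): x=-1.4000 theta=-41/120 (≈-0.3417)
After 3 (propagate distance d=32): x=-37/3 (≈-12.3333) theta=-41/120 (≈-0.3417)
After 4 (thin lens f=-26): x=-37/3 (≈-12.3333) theta=-1273/1560 (≈-0.8160)
After 5 (propagate distance d=17 (to screen)): x=-13627/520 (≈-26.2058) theta=-1273/1560 (≈-0.8160)
|theta_initial|=0.4000 |theta_final|=1273/1560 (≈0.8160) -> increased

Answer: yes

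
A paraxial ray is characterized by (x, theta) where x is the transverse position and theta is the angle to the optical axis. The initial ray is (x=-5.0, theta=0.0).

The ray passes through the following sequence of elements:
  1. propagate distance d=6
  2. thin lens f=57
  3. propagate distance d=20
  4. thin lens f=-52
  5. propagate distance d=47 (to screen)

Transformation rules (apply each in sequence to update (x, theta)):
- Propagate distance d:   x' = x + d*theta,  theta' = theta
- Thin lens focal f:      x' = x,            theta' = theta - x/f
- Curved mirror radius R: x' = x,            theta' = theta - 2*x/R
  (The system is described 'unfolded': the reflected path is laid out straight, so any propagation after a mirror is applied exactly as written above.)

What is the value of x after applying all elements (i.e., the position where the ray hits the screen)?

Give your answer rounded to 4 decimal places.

Answer: -2.0563

Derivation:
Initial: x=-5.0000 theta=0.0000
After 1 (propagate distance d=6): x=-5.0000 theta=0.0000
After 2 (thin lens f=57): x=-5.0000 theta=5/57 (≈0.0877)
After 3 (propagate distance d=20): x=-185/57 (≈-3.2456) theta=5/57 (≈0.0877)
After 4 (thin lens f=-52): x=-185/57 (≈-3.2456) theta=25/988 (≈0.0253)
After 5 (propagate distance d=47 (to screen)): x=-6095/2964 (≈-2.0563) theta=25/988 (≈0.0253)
Rounded to 4 decimal places: x = -2.0563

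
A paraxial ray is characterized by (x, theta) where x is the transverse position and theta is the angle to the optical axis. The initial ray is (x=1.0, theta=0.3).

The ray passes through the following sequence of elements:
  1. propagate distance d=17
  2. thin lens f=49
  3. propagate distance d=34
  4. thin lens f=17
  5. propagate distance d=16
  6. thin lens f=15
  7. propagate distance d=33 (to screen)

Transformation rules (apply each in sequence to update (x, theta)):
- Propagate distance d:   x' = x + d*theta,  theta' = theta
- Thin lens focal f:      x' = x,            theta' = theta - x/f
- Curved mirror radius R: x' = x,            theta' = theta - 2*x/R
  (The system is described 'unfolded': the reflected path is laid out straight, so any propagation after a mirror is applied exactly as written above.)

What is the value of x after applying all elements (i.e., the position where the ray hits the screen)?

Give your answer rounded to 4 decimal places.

Answer: -21.8546

Derivation:
Initial: x=1.0000 theta=0.3000
After 1 (propagate distance d=17): x=6.1000 theta=0.3000
After 2 (thin lens f=49): x=6.1000 theta=43/245 (≈0.1755)
After 3 (propagate distance d=34): x=5913/490 (≈12.0673) theta=43/245 (≈0.1755)
After 4 (thin lens f=17): x=5913/490 (≈12.0673) theta=-4451/8330 (≈-0.5343)
After 5 (propagate distance d=16): x=5861/1666 (≈3.5180) theta=-4451/8330 (≈-0.5343)
After 6 (thin lens f=15): x=5861/1666 (≈3.5180) theta=-9607/12495 (≈-0.7689)
After 7 (propagate distance d=33 (to screen)): x=-26007/1190 (≈-21.8546) theta=-9607/12495 (≈-0.7689)
Rounded to 4 decimal places: x = -21.8546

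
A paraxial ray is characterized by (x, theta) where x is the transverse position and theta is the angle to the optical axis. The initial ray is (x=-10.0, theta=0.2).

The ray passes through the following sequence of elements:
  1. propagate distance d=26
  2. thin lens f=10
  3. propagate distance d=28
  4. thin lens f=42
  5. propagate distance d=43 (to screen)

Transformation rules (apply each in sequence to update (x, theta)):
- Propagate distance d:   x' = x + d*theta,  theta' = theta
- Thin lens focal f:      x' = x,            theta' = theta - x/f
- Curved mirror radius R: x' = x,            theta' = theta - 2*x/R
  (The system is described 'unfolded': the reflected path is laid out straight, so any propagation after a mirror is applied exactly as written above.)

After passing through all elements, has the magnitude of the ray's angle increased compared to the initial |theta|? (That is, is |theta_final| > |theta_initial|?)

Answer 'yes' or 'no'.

Initial: x=-10.0000 theta=0.2000
After 1 (propagate distance d=26): x=-4.8000 theta=0.2000
After 2 (thin lens f=10): x=-4.8000 theta=0.6800
After 3 (propagate distance d=28): x=14.2400 theta=0.6800
After 4 (thin lens f=42): x=14.2400 theta=179/525 (≈0.3410)
After 5 (propagate distance d=43 (to screen)): x=15173/525 (≈28.9010) theta=179/525 (≈0.3410)
|theta_initial|=0.2000 |theta_final|=179/525 (≈0.3410) -> increased

Answer: yes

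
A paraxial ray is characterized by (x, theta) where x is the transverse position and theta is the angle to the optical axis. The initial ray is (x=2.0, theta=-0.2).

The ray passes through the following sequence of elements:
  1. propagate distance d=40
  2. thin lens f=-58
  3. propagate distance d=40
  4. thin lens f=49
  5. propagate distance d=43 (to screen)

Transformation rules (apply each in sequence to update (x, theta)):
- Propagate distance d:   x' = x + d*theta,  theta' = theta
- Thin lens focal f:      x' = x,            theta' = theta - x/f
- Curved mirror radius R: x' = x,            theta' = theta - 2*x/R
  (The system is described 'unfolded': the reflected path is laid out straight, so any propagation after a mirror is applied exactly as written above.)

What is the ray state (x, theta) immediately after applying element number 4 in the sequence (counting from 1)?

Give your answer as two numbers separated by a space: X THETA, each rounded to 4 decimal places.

Initial: x=2.0000 theta=-0.2000
After 1 (propagate distance d=40): x=-6.0000 theta=-0.2000
After 2 (thin lens f=-58): x=-6.0000 theta=-44/145 (≈-0.3034)
After 3 (propagate distance d=40): x=-526/29 (≈-18.1379) theta=-44/145 (≈-0.3034)
After 4 (thin lens f=49): x=-526/29 (≈-18.1379) theta=474/7105 (≈0.0667)
Rounded to 4 decimal places: x = -18.1379, theta = 0.0667

Answer: -18.1379 0.0667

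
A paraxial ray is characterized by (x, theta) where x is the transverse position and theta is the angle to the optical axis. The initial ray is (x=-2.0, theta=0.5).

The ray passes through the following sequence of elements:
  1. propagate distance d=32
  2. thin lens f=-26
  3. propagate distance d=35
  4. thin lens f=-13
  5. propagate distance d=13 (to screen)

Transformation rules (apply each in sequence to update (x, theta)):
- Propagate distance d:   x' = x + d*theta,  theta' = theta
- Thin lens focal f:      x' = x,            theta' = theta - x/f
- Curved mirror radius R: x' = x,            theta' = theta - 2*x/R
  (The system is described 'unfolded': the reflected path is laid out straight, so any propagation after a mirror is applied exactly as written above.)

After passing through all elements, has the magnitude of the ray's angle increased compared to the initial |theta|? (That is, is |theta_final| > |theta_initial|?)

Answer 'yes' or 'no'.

Initial: x=-2.0000 theta=0.5000
After 1 (propagate distance d=32): x=14.0000 theta=0.5000
After 2 (thin lens f=-26): x=14.0000 theta=27/26 (≈1.0385)
After 3 (propagate distance d=35): x=1309/26 (≈50.3462) theta=27/26 (≈1.0385)
After 4 (thin lens f=-13): x=1309/26 (≈50.3462) theta=830/169 (≈4.9112)
After 5 (propagate distance d=13 (to screen)): x=2969/26 (≈114.1923) theta=830/169 (≈4.9112)
|theta_initial|=0.5000 |theta_final|=830/169 (≈4.9112) -> increased

Answer: yes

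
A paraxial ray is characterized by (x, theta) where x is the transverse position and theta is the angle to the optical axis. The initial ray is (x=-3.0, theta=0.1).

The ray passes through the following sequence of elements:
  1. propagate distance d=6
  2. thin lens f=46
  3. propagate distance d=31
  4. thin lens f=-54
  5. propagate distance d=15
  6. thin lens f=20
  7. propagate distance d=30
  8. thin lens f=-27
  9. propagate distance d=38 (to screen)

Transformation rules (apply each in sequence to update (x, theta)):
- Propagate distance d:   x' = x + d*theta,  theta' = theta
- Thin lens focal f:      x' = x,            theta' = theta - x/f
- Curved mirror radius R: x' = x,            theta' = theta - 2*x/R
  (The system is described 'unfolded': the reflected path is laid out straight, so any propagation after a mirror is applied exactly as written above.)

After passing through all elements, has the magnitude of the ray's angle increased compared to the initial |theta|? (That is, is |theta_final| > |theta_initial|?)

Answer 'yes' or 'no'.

Initial: x=-3.0000 theta=0.1000
After 1 (propagate distance d=6): x=-2.4000 theta=0.1000
After 2 (thin lens f=46): x=-2.4000 theta=7/46 (≈0.1522)
After 3 (propagate distance d=31): x=533/230 (≈2.3174) theta=7/46 (≈0.1522)
After 4 (thin lens f=-54): x=533/230 (≈2.3174) theta=2423/12420 (≈0.1951)
After 5 (propagate distance d=15): x=21709/4140 (≈5.2437) theta=2423/12420 (≈0.1951)
After 6 (thin lens f=20): x=21709/4140 (≈5.2437) theta=-16667/248400 (≈-0.0671)
After 7 (propagate distance d=30): x=8917/2760 (≈3.2308) theta=-16667/248400 (≈-0.0671)
After 8 (thin lens f=-27): x=8917/2760 (≈3.2308) theta=1703/32400 (≈0.0526)
After 9 (propagate distance d=38 (to screen)): x=974003/186300 (≈5.2281) theta=1703/32400 (≈0.0526)
|theta_initial|=0.1000 |theta_final|=1703/32400 (≈0.0526) -> not increased

Answer: no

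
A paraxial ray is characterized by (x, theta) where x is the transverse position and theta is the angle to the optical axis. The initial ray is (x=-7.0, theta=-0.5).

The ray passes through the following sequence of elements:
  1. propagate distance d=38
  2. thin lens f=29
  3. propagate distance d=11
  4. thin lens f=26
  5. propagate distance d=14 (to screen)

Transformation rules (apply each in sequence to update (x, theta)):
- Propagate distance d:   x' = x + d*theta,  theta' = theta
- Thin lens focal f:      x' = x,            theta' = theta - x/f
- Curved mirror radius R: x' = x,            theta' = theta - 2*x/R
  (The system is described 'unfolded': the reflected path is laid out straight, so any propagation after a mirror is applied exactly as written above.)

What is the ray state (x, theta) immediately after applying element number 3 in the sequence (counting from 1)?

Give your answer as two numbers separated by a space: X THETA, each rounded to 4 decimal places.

Initial: x=-7.0000 theta=-0.5000
After 1 (propagate distance d=38): x=-26.0000 theta=-0.5000
After 2 (thin lens f=29): x=-26.0000 theta=23/58 (≈0.3966)
After 3 (propagate distance d=11): x=-1255/58 (≈-21.6379) theta=23/58 (≈0.3966)
Rounded to 4 decimal places: x = -21.6379, theta = 0.3966

Answer: -21.6379 0.3966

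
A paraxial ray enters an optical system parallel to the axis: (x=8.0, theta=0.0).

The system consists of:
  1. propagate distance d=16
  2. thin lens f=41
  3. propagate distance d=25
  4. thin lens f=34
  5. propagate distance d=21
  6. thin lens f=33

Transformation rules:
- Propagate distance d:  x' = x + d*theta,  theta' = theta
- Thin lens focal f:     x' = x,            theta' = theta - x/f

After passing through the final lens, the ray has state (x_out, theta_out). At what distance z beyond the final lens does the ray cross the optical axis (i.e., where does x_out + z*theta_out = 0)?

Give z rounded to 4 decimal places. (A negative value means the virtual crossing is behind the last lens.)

Initial: x=8.0000 theta=0.0000
After 1 (propagate distance d=16): x=8.0000 theta=0.0000
After 2 (thin lens f=41): x=8.0000 theta=-8/41 (≈-0.1951)
After 3 (propagate distance d=25): x=128/41 (≈3.1220) theta=-8/41 (≈-0.1951)
After 4 (thin lens f=34): x=128/41 (≈3.1220) theta=-200/697 (≈-0.2869)
After 5 (propagate distance d=21): x=-2024/697 (≈-2.9039) theta=-200/697 (≈-0.2869)
After 6 (thin lens f=33): x=-2024/697 (≈-2.9039) theta=-416/2091 (≈-0.1989)
z_focus = -x_out/theta_out = -(-2024/697)/(-416/2091) = -759/52 ≈ -14.5962
Rounded to 4 decimal places: z = -14.5962

Answer: -14.5962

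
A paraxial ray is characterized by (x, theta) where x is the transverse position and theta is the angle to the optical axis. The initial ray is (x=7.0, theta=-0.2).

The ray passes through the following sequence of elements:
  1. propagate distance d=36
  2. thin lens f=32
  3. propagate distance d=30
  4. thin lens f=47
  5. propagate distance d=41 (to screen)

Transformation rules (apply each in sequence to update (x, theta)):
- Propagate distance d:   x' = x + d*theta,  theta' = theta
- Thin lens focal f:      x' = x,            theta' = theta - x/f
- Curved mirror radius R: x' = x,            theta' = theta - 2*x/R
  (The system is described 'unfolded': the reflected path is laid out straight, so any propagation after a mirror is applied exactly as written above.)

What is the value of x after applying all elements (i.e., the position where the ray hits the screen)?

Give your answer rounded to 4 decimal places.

Initial: x=7.0000 theta=-0.2000
After 1 (propagate distance d=36): x=-0.2000 theta=-0.2000
After 2 (thin lens f=32): x=-0.2000 theta=-31/160 (≈-0.1938)
After 3 (propagate distance d=30): x=-6.0125 theta=-31/160 (≈-0.1938)
After 4 (thin lens f=47): x=-6.0125 theta=-99/1504 (≈-0.0658)
After 5 (propagate distance d=41 (to screen)): x=-65509/7520 (≈-8.7113) theta=-99/1504 (≈-0.0658)
Rounded to 4 decimal places: x = -8.7113

Answer: -8.7113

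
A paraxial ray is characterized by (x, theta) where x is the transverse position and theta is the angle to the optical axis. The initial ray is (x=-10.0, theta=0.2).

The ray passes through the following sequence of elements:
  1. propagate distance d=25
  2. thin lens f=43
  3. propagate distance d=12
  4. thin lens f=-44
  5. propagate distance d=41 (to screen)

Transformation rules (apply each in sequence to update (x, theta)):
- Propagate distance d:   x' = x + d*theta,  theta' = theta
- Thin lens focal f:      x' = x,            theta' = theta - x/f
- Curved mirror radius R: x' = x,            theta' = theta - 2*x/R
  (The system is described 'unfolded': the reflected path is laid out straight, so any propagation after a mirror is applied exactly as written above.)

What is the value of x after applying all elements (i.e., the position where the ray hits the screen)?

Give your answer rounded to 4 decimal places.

Initial: x=-10.0000 theta=0.2000
After 1 (propagate distance d=25): x=-5.0000 theta=0.2000
After 2 (thin lens f=43): x=-5.0000 theta=68/215 (≈0.3163)
After 3 (propagate distance d=12): x=-259/215 (≈-1.2047) theta=68/215 (≈0.3163)
After 4 (thin lens f=-44): x=-259/215 (≈-1.2047) theta=2733/9460 (≈0.2889)
After 5 (propagate distance d=41 (to screen)): x=100657/9460 (≈10.6403) theta=2733/9460 (≈0.2889)
Rounded to 4 decimal places: x = 10.6403

Answer: 10.6403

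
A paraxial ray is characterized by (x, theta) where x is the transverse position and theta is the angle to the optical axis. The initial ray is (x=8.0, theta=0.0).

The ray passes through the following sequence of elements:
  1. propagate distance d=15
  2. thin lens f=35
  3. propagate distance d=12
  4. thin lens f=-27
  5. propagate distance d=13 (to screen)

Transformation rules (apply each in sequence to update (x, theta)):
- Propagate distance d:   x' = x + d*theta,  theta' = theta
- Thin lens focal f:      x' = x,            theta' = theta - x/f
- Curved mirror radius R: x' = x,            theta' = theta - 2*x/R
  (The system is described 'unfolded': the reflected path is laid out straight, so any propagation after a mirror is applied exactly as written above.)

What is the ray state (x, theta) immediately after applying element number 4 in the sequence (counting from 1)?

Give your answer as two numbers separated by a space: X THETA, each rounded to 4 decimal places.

Initial: x=8.0000 theta=0.0000
After 1 (propagate distance d=15): x=8.0000 theta=0.0000
After 2 (thin lens f=35): x=8.0000 theta=-8/35 (≈-0.2286)
After 3 (propagate distance d=12): x=184/35 (≈5.2571) theta=-8/35 (≈-0.2286)
After 4 (thin lens f=-27): x=184/35 (≈5.2571) theta=-32/945 (≈-0.0339)
Rounded to 4 decimal places: x = 5.2571, theta = -0.0339

Answer: 5.2571 -0.0339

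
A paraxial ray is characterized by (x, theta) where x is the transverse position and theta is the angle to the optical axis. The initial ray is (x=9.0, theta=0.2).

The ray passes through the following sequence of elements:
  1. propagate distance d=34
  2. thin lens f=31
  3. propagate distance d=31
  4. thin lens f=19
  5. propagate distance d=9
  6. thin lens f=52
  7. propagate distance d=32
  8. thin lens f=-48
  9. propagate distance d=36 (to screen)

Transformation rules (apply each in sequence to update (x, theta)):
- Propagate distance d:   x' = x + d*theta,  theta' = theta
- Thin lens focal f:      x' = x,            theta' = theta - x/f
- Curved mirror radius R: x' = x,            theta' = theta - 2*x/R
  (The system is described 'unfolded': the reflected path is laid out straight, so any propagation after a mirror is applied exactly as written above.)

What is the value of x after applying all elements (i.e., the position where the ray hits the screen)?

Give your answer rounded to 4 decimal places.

Answer: -58.5205

Derivation:
Initial: x=9.0000 theta=0.2000
After 1 (propagate distance d=34): x=15.8000 theta=0.2000
After 2 (thin lens f=31): x=15.8000 theta=-48/155 (≈-0.3097)
After 3 (propagate distance d=31): x=6.2000 theta=-48/155 (≈-0.3097)
After 4 (thin lens f=19): x=6.2000 theta=-1873/2945 (≈-0.6360)
After 5 (propagate distance d=9): x=1402/2945 (≈0.4761) theta=-1873/2945 (≈-0.6360)
After 6 (thin lens f=52): x=1402/2945 (≈0.4761) theta=-49399/76570 (≈-0.6451)
After 7 (propagate distance d=32): x=-772158/38285 (≈-20.1687) theta=-49399/76570 (≈-0.6451)
After 8 (thin lens f=-48): x=-772158/38285 (≈-20.1687) theta=-326289/306280 (≈-1.0653)
After 9 (propagate distance d=36 (to screen)): x=-4480917/76570 (≈-58.5205) theta=-326289/306280 (≈-1.0653)
Rounded to 4 decimal places: x = -58.5205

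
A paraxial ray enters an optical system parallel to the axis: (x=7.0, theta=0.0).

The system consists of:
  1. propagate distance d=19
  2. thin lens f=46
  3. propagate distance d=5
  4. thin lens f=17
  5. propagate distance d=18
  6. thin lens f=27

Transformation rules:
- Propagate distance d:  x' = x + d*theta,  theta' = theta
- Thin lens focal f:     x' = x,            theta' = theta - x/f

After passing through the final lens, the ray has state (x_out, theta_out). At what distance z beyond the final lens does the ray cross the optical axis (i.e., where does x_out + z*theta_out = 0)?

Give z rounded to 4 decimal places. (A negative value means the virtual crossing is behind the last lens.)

Answer: -7.6858

Derivation:
Initial: x=7.0000 theta=0.0000
After 1 (propagate distance d=19): x=7.0000 theta=0.0000
After 2 (thin lens f=46): x=7.0000 theta=-7/46 (≈-0.1522)
After 3 (propagate distance d=5): x=287/46 (≈6.2391) theta=-7/46 (≈-0.1522)
After 4 (thin lens f=17): x=287/46 (≈6.2391) theta=-203/391 (≈-0.5192)
After 5 (propagate distance d=18): x=-2429/782 (≈-3.1061) theta=-203/391 (≈-0.5192)
After 6 (thin lens f=27): x=-2429/782 (≈-3.1061) theta=-371/918 (≈-0.4041)
z_focus = -x_out/theta_out = -(-2429/782)/(-371/918) = -9369/1219 ≈ -7.6858
Rounded to 4 decimal places: z = -7.6858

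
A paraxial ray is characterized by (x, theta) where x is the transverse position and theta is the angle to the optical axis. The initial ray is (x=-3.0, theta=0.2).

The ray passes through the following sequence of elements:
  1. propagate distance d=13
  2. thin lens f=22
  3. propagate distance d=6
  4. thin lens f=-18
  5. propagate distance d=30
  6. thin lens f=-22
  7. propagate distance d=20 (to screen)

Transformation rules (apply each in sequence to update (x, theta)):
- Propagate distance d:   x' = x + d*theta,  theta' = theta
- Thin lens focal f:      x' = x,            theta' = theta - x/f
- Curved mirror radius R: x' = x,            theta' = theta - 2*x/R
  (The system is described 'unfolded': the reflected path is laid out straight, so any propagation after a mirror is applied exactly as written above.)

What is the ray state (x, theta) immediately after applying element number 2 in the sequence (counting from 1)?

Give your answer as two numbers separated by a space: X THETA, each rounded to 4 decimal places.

Answer: -0.4000 0.2182

Derivation:
Initial: x=-3.0000 theta=0.2000
After 1 (propagate distance d=13): x=-0.4000 theta=0.2000
After 2 (thin lens f=22): x=-0.4000 theta=12/55 (≈0.2182)
Rounded to 4 decimal places: x = -0.4000, theta = 0.2182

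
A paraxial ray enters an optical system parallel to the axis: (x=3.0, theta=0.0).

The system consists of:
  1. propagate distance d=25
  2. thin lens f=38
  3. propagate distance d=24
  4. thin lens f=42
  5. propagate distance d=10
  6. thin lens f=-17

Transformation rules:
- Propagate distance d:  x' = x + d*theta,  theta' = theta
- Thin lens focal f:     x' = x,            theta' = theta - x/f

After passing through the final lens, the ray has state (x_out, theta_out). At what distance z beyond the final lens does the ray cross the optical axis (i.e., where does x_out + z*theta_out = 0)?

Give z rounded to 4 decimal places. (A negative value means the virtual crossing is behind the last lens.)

Initial: x=3.0000 theta=0.0000
After 1 (propagate distance d=25): x=3.0000 theta=0.0000
After 2 (thin lens f=38): x=3.0000 theta=-3/38 (≈-0.0789)
After 3 (propagate distance d=24): x=21/19 (≈1.1053) theta=-3/38 (≈-0.0789)
After 4 (thin lens f=42): x=21/19 (≈1.1053) theta=-2/19 (≈-0.1053)
After 5 (propagate distance d=10): x=1/19 (≈0.0526) theta=-2/19 (≈-0.1053)
After 6 (thin lens f=-17): x=1/19 (≈0.0526) theta=-33/323 (≈-0.1022)
z_focus = -x_out/theta_out = -(1/19)/(-33/323) = 17/33 ≈ 0.5152
Rounded to 4 decimal places: z = 0.5152

Answer: 0.5152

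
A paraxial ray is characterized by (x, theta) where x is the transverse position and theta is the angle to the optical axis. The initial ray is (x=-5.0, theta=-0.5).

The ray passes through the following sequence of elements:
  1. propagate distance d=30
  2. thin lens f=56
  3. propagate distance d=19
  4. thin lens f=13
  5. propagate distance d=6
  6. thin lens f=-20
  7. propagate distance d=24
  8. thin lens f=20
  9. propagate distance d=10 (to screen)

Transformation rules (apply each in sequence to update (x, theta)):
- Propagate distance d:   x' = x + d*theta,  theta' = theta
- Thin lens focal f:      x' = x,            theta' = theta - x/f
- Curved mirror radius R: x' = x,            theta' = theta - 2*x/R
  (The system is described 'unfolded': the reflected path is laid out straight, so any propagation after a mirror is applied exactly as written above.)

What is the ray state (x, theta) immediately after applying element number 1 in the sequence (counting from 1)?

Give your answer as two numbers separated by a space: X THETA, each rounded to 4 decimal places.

Initial: x=-5.0000 theta=-0.5000
After 1 (propagate distance d=30): x=-20.0000 theta=-0.5000
Rounded to 4 decimal places: x = -20.0000, theta = -0.5000

Answer: -20.0000 -0.5000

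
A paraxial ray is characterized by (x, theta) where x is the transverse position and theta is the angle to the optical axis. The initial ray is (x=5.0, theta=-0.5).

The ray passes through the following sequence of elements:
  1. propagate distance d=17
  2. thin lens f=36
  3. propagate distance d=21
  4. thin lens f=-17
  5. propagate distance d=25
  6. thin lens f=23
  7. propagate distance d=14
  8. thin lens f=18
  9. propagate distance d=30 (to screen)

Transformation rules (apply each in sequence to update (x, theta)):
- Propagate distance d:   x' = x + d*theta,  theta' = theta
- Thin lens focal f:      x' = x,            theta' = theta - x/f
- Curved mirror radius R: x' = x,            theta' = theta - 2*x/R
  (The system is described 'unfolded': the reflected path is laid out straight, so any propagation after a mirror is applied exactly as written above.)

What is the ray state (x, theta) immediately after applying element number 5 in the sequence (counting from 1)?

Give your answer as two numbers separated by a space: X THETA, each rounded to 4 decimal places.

Initial: x=5.0000 theta=-0.5000
After 1 (propagate distance d=17): x=-3.5000 theta=-0.5000
After 2 (thin lens f=36): x=-3.5000 theta=-29/72 (≈-0.4028)
After 3 (propagate distance d=21): x=-287/24 (≈-11.9583) theta=-29/72 (≈-0.4028)
After 4 (thin lens f=-17): x=-287/24 (≈-11.9583) theta=-677/612 (≈-1.1062)
After 5 (propagate distance d=25): x=-48487/1224 (≈-39.6136) theta=-677/612 (≈-1.1062)
Rounded to 4 decimal places: x = -39.6136, theta = -1.1062

Answer: -39.6136 -1.1062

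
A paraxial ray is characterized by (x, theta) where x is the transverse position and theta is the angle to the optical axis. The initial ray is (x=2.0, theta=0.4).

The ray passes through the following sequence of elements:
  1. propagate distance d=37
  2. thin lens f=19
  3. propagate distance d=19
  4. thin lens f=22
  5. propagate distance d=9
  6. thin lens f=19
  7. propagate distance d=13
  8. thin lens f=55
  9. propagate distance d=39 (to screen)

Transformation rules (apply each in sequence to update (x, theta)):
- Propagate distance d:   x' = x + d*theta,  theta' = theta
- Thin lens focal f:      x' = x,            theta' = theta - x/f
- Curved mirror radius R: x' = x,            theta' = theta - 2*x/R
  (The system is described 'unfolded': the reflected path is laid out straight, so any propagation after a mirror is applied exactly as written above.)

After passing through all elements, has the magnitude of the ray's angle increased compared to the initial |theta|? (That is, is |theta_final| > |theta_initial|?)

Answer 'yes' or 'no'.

Answer: yes

Derivation:
Initial: x=2.0000 theta=0.4000
After 1 (propagate distance d=37): x=16.8000 theta=0.4000
After 2 (thin lens f=19): x=16.8000 theta=-46/95 (≈-0.4842)
After 3 (propagate distance d=19): x=7.6000 theta=-46/95 (≈-0.4842)
After 4 (thin lens f=22): x=7.6000 theta=-867/1045 (≈-0.8297)
After 5 (propagate distance d=9): x=139/1045 (≈0.1330) theta=-867/1045 (≈-0.8297)
After 6 (thin lens f=19): x=139/1045 (≈0.1330) theta=-16612/19855 (≈-0.8367)
After 7 (propagate distance d=13): x=-42663/3971 (≈-10.7436) theta=-16612/19855 (≈-0.8367)
After 8 (thin lens f=55): x=-42663/3971 (≈-10.7436) theta=-140069/218405 (≈-0.6413)
After 9 (propagate distance d=39 (to screen)): x=-7809156/218405 (≈-35.7554) theta=-140069/218405 (≈-0.6413)
|theta_initial|=0.4000 |theta_final|=140069/218405 (≈0.6413) -> increased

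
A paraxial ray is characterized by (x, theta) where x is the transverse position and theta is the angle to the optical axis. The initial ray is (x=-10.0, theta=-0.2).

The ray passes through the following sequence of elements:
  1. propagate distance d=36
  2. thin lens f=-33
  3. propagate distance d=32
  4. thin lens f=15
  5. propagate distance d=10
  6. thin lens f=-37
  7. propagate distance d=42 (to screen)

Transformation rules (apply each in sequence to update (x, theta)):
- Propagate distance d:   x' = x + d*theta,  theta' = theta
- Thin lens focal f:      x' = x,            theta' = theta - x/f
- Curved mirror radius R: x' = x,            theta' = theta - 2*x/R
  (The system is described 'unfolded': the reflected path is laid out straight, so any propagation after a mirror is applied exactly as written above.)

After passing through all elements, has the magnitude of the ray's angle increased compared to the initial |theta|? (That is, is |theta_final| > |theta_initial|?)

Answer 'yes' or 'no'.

Initial: x=-10.0000 theta=-0.2000
After 1 (propagate distance d=36): x=-17.2000 theta=-0.2000
After 2 (thin lens f=-33): x=-17.2000 theta=-119/165 (≈-0.7212)
After 3 (propagate distance d=32): x=-6646/165 (≈-40.2788) theta=-119/165 (≈-0.7212)
After 4 (thin lens f=15): x=-6646/165 (≈-40.2788) theta=4861/2475 (≈1.9640)
After 5 (propagate distance d=10): x=-10216/495 (≈-20.6384) theta=4861/2475 (≈1.9640)
After 6 (thin lens f=-37): x=-10216/495 (≈-20.6384) theta=11707/8325 (≈1.4062)
After 7 (propagate distance d=42 (to screen)): x=3518674/91575 (≈38.4240) theta=11707/8325 (≈1.4062)
|theta_initial|=0.2000 |theta_final|=11707/8325 (≈1.4062) -> increased

Answer: yes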